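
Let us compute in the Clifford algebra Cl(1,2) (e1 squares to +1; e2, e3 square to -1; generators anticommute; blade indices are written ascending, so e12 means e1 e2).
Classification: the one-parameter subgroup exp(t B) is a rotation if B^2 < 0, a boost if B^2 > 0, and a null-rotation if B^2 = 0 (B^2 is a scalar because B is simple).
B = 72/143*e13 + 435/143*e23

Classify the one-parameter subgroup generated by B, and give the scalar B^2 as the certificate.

B^2 term by term: the squares give (72/143)^2*(e13)^2 + (435/143)^2*(e23)^2 = 5184/20449*(+1) + 189225/20449*(-1) = -9 (each basis 2-blade squares to minus the product of its generators' squares); cross terms between blades sharing an index anticommute and cancel. So B^2 = -9.
Answer: rotation, certificate B^2 = -9. Because -9 is invariant under every versor sandwich, the classification follows from its sign alone.


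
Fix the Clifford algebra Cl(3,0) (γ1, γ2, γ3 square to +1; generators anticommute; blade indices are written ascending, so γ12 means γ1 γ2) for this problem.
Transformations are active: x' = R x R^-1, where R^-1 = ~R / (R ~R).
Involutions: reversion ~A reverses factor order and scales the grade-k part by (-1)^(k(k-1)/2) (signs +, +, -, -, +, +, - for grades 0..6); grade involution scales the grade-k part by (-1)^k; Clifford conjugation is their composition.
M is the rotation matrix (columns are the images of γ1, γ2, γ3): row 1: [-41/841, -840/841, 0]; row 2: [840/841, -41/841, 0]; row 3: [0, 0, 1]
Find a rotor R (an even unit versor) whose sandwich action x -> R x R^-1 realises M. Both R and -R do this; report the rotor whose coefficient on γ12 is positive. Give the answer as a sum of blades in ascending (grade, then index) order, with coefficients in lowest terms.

Method: write R = a + b12*γ12 + b13*γ13 + b23*γ23 with a^2 + b12^2 + b13^2 + b23^2 = 1 (so R^-1 = ~R). Expanding the columns R e_j ~R gives tr M = 4a^2 - 1 and, from the antisymmetric part, M21 - M12 = -4a*b12, M13 - M31 = 4a*b13, M32 - M23 = -4a*b23.
Here tr M = 759/841, so a^2 = (1 + tr M)/4 = 400/841 and a = ±20/29. Taking a = 20/29: M21 - M12 = 1680/841, M13 - M31 = 0, M32 - M23 = 0, giving b12 = -21/29, b13 = 0, b23 = 0, i.e. R = 20/29 - 21/29*γ12.
Its γ12 coefficient is negative, so report the other preimage -R.
Answer: -20/29 + 21/29*γ12. Uniqueness: Spin(3) -> SO(3) maps R and -R to the same rotation of trace 759/841; fixing the sign of the γ12 coefficient removes the ambiguity.


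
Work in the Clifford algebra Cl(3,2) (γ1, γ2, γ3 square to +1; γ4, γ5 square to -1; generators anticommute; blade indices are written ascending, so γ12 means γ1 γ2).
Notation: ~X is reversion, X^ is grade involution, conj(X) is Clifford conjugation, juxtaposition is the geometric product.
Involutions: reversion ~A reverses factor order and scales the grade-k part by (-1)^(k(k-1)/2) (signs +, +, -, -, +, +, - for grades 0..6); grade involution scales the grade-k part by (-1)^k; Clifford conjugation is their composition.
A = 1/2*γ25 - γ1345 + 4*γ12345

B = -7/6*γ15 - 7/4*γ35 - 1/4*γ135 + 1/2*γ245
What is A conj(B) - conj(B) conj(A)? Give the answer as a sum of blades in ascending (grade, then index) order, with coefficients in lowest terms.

first term: -7/12*γ12 + 2*γ13 + 7/4*γ14 + 7/8*γ23 + γ24 - 7/6*γ34 - 5/8*γ123 - 7*γ124 - 14/3*γ234
second term: -7/12*γ12 - 2*γ13 + 7/4*γ14 + 7/8*γ23 - γ24 - 7/6*γ34 - 5/8*γ123 + 7*γ124 + 14/3*γ234
Answer: 4*γ13 + 2*γ24 - 14*γ124 - 28/3*γ234


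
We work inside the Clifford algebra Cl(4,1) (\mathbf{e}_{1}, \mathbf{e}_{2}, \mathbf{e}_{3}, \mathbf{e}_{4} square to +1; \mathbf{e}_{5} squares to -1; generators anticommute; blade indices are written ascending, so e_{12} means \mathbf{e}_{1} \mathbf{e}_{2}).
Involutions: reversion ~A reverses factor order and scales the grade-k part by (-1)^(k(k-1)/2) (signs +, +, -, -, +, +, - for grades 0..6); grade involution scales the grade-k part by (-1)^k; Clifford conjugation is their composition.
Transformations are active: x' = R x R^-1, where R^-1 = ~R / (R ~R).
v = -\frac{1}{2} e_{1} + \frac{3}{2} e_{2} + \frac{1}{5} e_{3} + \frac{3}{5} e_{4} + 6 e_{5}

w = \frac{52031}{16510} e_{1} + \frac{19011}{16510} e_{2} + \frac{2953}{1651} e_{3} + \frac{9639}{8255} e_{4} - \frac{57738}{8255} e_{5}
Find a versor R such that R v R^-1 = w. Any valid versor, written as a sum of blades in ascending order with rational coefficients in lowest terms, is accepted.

Since q(v) = q(w) = -\frac{331}{10}, the sum R = v + w = \frac{21888}{8255} e_{1} + \frac{21888}{8255} e_{2} + \frac{16416}{8255} e_{3} + \frac{14592}{8255} e_{4} - \frac{8208}{8255} e_{5} does the job whenever invertible.
Answer: \frac{21888}{8255} e_{1} + \frac{21888}{8255} e_{2} + \frac{16416}{8255} e_{3} + \frac{14592}{8255} e_{4} - \frac{8208}{8255} e_{5}


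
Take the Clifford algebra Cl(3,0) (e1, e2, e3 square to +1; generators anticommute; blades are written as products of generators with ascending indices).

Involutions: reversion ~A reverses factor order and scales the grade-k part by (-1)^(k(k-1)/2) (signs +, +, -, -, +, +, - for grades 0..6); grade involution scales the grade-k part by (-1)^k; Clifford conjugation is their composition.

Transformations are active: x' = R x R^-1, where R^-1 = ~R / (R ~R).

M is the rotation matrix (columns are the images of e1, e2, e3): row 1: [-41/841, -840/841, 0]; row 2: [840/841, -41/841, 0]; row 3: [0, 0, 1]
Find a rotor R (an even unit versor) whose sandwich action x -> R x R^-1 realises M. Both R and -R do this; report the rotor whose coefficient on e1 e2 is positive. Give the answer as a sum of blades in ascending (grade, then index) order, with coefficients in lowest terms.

Method: write R = a + b12*e1 e2 + b13*e1 e3 + b23*e2 e3 with a^2 + b12^2 + b13^2 + b23^2 = 1 (so R^-1 = ~R). Expanding the columns R e_j ~R gives tr M = 4a^2 - 1 and, from the antisymmetric part, M21 - M12 = -4a*b12, M13 - M31 = 4a*b13, M32 - M23 = -4a*b23.
Here tr M = 759/841, so a^2 = (1 + tr M)/4 = 400/841 and a = ±20/29. Taking a = 20/29: M21 - M12 = 1680/841, M13 - M31 = 0, M32 - M23 = 0, giving b12 = -21/29, b13 = 0, b23 = 0, i.e. R = 20/29 - 21/29*e1 e2.
Its e1 e2 coefficient is negative, so report the other preimage -R.
Answer: -20/29 + 21/29*e1 e2. Sheet selection: the two-to-one cover makes ±R indistinguishable at the matrix level (trace 759/841), so uniqueness comes from the required sign on e1 e2.


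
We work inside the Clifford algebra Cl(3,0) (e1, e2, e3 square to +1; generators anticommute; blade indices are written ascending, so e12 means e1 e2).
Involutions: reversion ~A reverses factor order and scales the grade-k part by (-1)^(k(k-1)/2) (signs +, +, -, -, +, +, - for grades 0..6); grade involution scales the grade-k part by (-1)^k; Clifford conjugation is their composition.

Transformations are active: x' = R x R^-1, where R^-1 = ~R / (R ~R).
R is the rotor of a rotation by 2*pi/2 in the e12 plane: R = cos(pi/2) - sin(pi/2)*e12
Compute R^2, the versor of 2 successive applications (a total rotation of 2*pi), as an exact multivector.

Because a rotor carries half the rotation angle, composing 2 copies of this e12-plane rotor multiplies the phase: 2*(pi/2) = pi, hence R^2 = cos(pi) - sin(pi)*e12.
cos(pi) = -1 and sin(pi) = 0, so R^2 = -1. The total rotation 2*pi is 1 full turn, so every vector returns to itself, yet the rotor is -1, on the OTHER sheet of the double cover (an odd number of 2*pi turns).
Answer: -1


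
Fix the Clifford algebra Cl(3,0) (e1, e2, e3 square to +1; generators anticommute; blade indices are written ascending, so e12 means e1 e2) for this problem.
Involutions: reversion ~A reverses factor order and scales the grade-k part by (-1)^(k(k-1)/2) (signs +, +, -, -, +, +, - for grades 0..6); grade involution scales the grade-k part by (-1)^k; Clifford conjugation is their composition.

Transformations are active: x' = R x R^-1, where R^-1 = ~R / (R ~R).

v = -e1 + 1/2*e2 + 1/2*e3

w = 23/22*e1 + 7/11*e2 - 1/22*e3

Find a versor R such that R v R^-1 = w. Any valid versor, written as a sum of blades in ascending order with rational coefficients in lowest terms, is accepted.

Construction: equal norms (both 3/2) license R = v + w = 1/22*e1 + 25/22*e2 + 5/11*e3 — nothing changes along that direction, while (v - w)/2 changes sign, so v maps onto w.
Answer: 1/22*e1 + 25/22*e2 + 5/11*e3


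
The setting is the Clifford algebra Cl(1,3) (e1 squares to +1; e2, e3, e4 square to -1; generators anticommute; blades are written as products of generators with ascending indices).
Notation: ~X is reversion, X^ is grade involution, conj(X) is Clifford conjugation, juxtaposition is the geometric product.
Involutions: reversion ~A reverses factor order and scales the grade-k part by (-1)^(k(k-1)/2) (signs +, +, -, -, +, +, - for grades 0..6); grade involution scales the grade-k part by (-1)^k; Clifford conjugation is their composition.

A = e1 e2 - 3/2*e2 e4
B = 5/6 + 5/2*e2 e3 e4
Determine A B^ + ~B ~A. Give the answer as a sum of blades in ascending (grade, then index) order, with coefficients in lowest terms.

first term: 15/4*e3 + 5/6*e1 e2 - 5/4*e2 e4 + 5/2*e1 e3 e4
second term: -15/4*e3 - 5/6*e1 e2 + 5/4*e2 e4 + 5/2*e1 e3 e4
Answer: 5*e1 e3 e4


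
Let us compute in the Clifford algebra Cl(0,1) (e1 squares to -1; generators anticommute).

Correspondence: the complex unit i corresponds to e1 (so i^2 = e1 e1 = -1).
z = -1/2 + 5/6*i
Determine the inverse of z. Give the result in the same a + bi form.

In blades: z = -1/2 + 5/6*e1.
With qbar = -1/2 - 5/6*e1 (scalar fixed, mapped units negated), z qbar = 17/18 (the sum of squared coefficients), so z^-1 = qbar / (17/18) = -9/17 - 15/17*e1; translating back:
Answer: -9/17 - 15/17*i


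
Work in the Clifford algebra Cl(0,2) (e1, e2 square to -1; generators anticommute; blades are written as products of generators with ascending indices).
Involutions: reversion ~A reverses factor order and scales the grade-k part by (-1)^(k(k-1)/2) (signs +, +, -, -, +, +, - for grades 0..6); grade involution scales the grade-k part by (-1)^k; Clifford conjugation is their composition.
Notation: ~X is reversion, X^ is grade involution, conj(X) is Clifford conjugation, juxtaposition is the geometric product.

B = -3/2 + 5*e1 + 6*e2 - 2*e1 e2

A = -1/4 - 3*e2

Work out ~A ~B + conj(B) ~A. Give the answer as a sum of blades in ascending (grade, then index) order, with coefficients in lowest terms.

first term: 147/8 - 29/4*e1 + 3*e2 + 29/2*e1 e2
second term: -141/8 + 29/4*e1 + 6*e2 + 29/2*e1 e2
Answer: 3/4 + 9*e2 + 29*e1 e2


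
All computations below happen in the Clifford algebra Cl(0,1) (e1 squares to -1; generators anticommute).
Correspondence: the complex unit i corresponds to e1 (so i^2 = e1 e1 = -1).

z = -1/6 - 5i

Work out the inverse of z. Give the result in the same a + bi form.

In blades: z = -1/6 - 5*e1.
With qbar = -1/6 + 5*e1 (scalar fixed, mapped units negated), z qbar = 901/36 (the sum of squared coefficients), so z^-1 = qbar / (901/36) = -6/901 + 180/901*e1; translating back:
Answer: -6/901 + 180/901*i


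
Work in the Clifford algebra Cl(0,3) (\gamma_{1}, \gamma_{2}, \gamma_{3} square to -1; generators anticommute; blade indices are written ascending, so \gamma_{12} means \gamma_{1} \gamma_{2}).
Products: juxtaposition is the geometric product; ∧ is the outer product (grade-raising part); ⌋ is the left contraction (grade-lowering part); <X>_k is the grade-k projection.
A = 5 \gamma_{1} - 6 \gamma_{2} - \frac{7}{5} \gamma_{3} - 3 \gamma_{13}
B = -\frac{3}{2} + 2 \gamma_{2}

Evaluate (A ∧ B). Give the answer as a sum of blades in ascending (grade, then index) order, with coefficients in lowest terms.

step 1: -\frac{15}{2} \gamma_{1} + 9 \gamma_{2} + \frac{21}{10} \gamma_{3} + 10 \gamma_{12} + \frac{9}{2} \gamma_{13} + \frac{14}{5} \gamma_{23} + 6 \gamma_{123}
Answer: -\frac{15}{2} \gamma_{1} + 9 \gamma_{2} + \frac{21}{10} \gamma_{3} + 10 \gamma_{12} + \frac{9}{2} \gamma_{13} + \frac{14}{5} \gamma_{23} + 6 \gamma_{123}


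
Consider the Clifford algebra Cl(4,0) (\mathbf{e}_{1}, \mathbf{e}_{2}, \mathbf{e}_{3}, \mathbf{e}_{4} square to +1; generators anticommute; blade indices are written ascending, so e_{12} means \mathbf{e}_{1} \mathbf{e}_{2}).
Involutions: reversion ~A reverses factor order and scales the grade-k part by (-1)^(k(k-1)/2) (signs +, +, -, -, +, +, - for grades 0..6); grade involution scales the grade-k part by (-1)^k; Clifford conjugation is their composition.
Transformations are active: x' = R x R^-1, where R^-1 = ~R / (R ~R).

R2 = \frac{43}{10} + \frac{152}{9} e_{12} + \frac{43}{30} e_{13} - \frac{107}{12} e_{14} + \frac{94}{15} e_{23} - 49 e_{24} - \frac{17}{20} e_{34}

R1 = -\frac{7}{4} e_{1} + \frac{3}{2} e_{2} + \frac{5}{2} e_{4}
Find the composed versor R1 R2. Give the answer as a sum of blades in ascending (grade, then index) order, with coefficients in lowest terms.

Distribute over the terms of R1 (each basis-blade product reordered to ascending indices, repeated generators contracted through their squares):
(-\frac{7}{4} e_{1}) R2 = -\frac{301}{40} e_{1} - \frac{266}{9} e_{2} - \frac{301}{120} e_{3} + \frac{749}{48} e_{4} - \frac{329}{30} e_{123} + \frac{343}{4} e_{124} + \frac{119}{80} e_{134}
(\frac{3}{2} e_{2}) R2 = -\frac{76}{3} e_{1} + \frac{129}{20} e_{2} + \frac{47}{5} e_{3} - \frac{147}{2} e_{4} - \frac{43}{20} e_{123} + \frac{107}{8} e_{124} - \frac{51}{40} e_{234}
(\frac{5}{2} e_{4}) R2 = \frac{535}{24} e_{1} + \frac{245}{2} e_{2} + \frac{17}{8} e_{3} + \frac{43}{4} e_{4} + \frac{380}{9} e_{124} + \frac{43}{12} e_{134} + \frac{47}{3} e_{234}
Summing the partial products and collecting blades:
Answer: -\frac{317}{30} e_{1} + \frac{17891}{180} e_{2} + \frac{541}{60} e_{3} - \frac{2263}{48} e_{4} - \frac{787}{60} e_{123} + \frac{10177}{72} e_{124} + \frac{1217}{240} e_{134} + \frac{1727}{120} e_{234}


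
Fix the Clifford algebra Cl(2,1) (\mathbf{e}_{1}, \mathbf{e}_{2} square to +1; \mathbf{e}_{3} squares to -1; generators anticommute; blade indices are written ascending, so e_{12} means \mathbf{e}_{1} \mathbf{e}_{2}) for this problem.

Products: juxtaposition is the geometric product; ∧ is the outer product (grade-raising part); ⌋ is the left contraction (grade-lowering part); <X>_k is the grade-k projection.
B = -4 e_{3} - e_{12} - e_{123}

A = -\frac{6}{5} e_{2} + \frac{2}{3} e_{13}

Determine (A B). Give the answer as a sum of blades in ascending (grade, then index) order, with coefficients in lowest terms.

step 1: \frac{22}{15} e_{1} + \frac{2}{3} e_{2} - \frac{6}{5} e_{13} + \frac{62}{15} e_{23}
Answer: \frac{22}{15} e_{1} + \frac{2}{3} e_{2} - \frac{6}{5} e_{13} + \frac{62}{15} e_{23}


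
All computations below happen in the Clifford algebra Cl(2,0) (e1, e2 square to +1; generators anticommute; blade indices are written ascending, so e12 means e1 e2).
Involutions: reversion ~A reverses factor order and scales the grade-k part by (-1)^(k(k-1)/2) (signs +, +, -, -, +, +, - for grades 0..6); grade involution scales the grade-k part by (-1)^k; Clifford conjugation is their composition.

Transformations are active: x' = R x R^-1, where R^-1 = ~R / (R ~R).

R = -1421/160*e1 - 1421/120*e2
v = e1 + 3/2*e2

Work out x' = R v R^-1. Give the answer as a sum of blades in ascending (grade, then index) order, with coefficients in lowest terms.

~R = -1421/160*e1 - 1421/120*e2, and R ~R = 2019241/9216, so R^-1 = ~R / (2019241/9216).
R v = -4263/160 - 1421/960*e12
Answer: 29/25*e1 + 69/50*e2


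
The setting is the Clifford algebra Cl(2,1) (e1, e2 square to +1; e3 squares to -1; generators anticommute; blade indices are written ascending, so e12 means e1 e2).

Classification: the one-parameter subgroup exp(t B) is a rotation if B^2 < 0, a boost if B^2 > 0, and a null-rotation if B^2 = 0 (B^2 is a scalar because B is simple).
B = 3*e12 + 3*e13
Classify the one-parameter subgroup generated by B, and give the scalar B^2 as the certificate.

B^2 term by term: the squares give (3)^2*(e12)^2 + (3)^2*(e13)^2 = 9*(-1) + 9*(+1) = 0 (each basis 2-blade squares to minus the product of its generators' squares); cross terms between blades sharing an index anticommute and cancel. So B^2 = 0.
Answer: null-rotation, certificate B^2 = 0. The scalar 0 is the complete invariant here: its sign names the subgroup type.


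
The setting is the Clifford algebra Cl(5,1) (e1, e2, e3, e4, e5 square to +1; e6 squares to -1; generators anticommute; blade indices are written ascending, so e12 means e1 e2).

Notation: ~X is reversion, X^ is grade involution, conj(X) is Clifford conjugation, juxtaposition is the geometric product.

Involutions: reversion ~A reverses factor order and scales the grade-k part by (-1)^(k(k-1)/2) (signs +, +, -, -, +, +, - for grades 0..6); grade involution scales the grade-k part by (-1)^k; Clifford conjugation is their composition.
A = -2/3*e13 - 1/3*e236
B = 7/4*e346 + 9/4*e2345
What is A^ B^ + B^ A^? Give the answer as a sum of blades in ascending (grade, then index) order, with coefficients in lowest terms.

first term: 7/12*e24 + 7/6*e146 - 3/4*e456 + 3/2*e1245
second term: -7/12*e24 - 7/6*e146 - 3/4*e456 - 3/2*e1245
Answer: -3/2*e456


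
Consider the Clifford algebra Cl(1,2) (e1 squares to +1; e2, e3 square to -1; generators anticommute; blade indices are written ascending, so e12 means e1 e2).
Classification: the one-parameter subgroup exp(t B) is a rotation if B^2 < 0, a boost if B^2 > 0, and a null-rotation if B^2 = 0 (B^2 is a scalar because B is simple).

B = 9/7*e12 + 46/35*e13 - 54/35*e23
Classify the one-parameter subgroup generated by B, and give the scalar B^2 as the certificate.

B^2 term by term: the squares give (9/7)^2*(e12)^2 + (46/35)^2*(e13)^2 + (-54/35)^2*(e23)^2 = 81/49*(+1) + 2116/1225*(+1) + 2916/1225*(-1) = 1 (each basis 2-blade squares to minus the product of its generators' squares); cross terms between blades sharing an index anticommute and cancel. So B^2 = 1.
Answer: boost, certificate B^2 = 1. Key observation: B^2 = 1 is a conjugation invariant, so its sign decides the class regardless of the surface form of B.


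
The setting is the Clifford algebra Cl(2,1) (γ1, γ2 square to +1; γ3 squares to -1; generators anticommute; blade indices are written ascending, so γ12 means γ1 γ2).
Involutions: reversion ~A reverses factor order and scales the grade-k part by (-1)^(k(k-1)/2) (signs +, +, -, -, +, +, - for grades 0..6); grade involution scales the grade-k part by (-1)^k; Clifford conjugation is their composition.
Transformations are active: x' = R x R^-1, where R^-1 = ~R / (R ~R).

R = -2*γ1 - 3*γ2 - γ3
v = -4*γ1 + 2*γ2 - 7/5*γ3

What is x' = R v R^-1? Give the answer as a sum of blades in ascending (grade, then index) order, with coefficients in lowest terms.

~R = -2*γ1 - 3*γ2 - γ3, and R ~R = 12, so R^-1 = ~R / (12).
R v = 3/5 - 16*γ12 - 6/5*γ13 + 31/5*γ23
Answer: 19/5*γ1 - 23/10*γ2 + 13/10*γ3


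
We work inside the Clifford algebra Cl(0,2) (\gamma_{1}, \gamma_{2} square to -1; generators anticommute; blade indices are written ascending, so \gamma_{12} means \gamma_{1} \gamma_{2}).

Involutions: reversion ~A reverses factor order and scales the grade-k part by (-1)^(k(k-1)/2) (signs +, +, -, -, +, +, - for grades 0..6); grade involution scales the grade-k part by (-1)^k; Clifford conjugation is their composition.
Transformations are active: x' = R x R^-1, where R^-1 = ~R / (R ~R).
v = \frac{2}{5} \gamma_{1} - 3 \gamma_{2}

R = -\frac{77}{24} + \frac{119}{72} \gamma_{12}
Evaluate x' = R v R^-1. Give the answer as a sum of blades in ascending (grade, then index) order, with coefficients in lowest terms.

~R = -\frac{77}{24} - \frac{119}{72} \gamma_{12}, and R ~R = \frac{33761}{2592}, so R^-1 = ~R / (\frac{33761}{2592}).
R v = \frac{147}{40} \gamma_{1} + \frac{3703}{360} \gamma_{2}
Answer: -\frac{1523}{689} \gamma_{1} - \frac{7122}{3445} \gamma_{2}


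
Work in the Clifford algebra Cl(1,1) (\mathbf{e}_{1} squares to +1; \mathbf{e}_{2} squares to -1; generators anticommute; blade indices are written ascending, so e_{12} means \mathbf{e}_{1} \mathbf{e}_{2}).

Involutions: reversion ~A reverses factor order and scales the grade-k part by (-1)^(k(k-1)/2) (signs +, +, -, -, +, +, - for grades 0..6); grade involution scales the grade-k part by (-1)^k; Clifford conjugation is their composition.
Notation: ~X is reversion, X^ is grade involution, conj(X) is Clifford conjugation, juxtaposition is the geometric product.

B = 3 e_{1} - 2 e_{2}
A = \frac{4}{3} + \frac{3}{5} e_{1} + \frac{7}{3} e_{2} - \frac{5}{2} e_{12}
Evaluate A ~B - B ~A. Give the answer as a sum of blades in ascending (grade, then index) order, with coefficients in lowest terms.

first term: \frac{97}{15} - e_{1} + \frac{29}{6} e_{2} - \frac{41}{5} e_{12}
second term: \frac{97}{15} - e_{1} + \frac{29}{6} e_{2} + \frac{41}{5} e_{12}
Answer: -\frac{82}{5} e_{12}


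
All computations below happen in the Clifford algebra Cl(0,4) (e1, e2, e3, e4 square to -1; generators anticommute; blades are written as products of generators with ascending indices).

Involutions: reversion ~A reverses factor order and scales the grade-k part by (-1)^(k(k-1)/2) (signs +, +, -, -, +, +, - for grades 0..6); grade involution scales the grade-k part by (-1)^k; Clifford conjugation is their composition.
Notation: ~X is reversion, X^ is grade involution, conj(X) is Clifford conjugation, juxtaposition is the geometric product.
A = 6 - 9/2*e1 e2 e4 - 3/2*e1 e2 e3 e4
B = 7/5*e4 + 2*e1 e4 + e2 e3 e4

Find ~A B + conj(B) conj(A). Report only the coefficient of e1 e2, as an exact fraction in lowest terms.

first term: -3/2*e1 + 9*e2 + 42/5*e4 - 63/10*e1 e2 + 9/2*e1 e3 + 12*e1 e4 + 3*e2 e3 + 21/10*e1 e2 e3 + 6*e2 e3 e4
second term: 3/2*e1 + 9*e2 - 42/5*e4 - 63/10*e1 e2 + 9/2*e1 e3 - 12*e1 e4 - 3*e2 e3 + 21/10*e1 e2 e3 + 6*e2 e3 e4
Answer: -63/5


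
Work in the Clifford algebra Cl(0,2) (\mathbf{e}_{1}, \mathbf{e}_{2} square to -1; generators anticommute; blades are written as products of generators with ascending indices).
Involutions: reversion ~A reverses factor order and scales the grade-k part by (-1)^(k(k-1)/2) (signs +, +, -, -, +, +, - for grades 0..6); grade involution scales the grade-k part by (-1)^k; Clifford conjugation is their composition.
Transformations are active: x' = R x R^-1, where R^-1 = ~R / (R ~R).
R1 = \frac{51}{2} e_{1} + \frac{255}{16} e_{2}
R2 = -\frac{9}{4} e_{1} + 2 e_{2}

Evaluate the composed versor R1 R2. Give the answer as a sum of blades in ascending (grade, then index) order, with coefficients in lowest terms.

Distribute over the terms of R1 (each basis-blade product reordered to ascending indices, repeated generators contracted through their squares):
(\frac{51}{2} e_{1}) R2 = \frac{459}{8} + 51 e_{1} e_{2}
(\frac{255}{16} e_{2}) R2 = -\frac{255}{8} + \frac{2295}{64} e_{1} e_{2}
Summing the partial products and collecting blades:
Answer: \frac{51}{2} + \frac{5559}{64} e_{1} e_{2}


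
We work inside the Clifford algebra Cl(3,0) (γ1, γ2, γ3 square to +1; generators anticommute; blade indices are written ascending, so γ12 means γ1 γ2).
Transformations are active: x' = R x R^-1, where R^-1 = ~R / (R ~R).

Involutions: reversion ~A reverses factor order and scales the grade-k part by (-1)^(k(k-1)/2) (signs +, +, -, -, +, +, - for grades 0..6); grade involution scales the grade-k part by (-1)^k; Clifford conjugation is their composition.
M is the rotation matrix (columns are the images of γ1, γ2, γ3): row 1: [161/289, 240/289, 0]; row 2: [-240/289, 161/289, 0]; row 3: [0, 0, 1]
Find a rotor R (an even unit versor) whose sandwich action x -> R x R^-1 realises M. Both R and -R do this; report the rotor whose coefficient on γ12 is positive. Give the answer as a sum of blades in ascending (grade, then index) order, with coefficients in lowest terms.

Method: write R = a + b12*γ12 + b13*γ13 + b23*γ23 with a^2 + b12^2 + b13^2 + b23^2 = 1 (so R^-1 = ~R). Expanding the columns R e_j ~R gives tr M = 4a^2 - 1 and, from the antisymmetric part, M21 - M12 = -4a*b12, M13 - M31 = 4a*b13, M32 - M23 = -4a*b23.
Here tr M = 611/289, so a^2 = (1 + tr M)/4 = 225/289 and a = ±15/17. Taking a = 15/17: M21 - M12 = -480/289, M13 - M31 = 0, M32 - M23 = 0, giving b12 = 8/17, b13 = 0, b23 = 0, i.e. R = 15/17 + 8/17*γ12.
Its γ12 coefficient is already positive.
Answer: 15/17 + 8/17*γ12. Recall the cover is two-to-one: with M of trace 611/289, both preimages act alike, and the stated γ12 sign chooses the sheet.


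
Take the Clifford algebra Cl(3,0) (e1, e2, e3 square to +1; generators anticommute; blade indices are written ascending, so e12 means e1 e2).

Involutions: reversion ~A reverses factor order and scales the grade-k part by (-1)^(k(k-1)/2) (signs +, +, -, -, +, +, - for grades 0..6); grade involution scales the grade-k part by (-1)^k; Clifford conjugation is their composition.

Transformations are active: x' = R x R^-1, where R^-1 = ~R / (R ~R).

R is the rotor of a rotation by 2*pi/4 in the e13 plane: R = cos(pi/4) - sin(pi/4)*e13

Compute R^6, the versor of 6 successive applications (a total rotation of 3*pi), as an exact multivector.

Because a rotor carries half the rotation angle, composing 6 copies of this e13-plane rotor multiplies the phase: 6*(pi/4) = 3*pi/2, hence R^6 = cos(3*pi/2) - sin(3*pi/2)*e13.
cos(3*pi/2) = 0 and sin(3*pi/2) = -1, so R^6 = e13. The net rotation is 1*pi (after discarding 1 full turn, each of which contributes a factor -1 to the rotor); the rotor keeps the half-angle phase exactly.
Answer: e13


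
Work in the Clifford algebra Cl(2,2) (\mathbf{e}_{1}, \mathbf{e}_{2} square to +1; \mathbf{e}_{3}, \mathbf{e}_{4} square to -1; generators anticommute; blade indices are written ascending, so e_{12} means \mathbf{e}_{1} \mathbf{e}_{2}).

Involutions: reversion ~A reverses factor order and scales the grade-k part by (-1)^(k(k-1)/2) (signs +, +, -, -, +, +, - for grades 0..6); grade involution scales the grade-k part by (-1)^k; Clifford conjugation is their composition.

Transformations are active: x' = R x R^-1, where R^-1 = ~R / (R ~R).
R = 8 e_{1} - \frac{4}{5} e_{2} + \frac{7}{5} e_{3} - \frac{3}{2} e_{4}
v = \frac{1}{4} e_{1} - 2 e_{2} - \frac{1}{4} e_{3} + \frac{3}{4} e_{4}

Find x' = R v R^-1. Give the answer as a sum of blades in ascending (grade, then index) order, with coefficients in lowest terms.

~R = 8 e_{1} - \frac{4}{5} e_{2} + \frac{7}{5} e_{3} - \frac{3}{2} e_{4}, and R ~R = \frac{6043}{100}, so R^-1 = ~R / (\frac{6043}{100}).
R v = \frac{203}{40} - \frac{79}{5} e_{12} - \frac{47}{20} e_{13} + \frac{51}{8} e_{14} + 3 e_{23} - \frac{18}{5} e_{24} + \frac{27}{40} e_{34}
Answer: \frac{26437}{24172} e_{1} + \frac{11274}{6043} e_{2} + \frac{11727}{24172} e_{3} - \frac{24219}{24172} e_{4}


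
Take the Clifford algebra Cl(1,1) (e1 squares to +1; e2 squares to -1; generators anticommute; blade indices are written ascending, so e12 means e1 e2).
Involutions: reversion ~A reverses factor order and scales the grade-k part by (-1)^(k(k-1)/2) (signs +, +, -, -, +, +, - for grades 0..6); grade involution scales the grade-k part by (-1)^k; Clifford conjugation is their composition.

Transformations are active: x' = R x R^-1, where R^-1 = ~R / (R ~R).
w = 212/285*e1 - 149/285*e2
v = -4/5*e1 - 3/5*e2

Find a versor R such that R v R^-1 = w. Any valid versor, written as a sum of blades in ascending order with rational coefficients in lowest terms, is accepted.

Key observation: q(v) = q(w) = 7/25 (sandwiches preserve the norm), so R = v + w = -16/285*e1 - 64/57*e2 works whenever it is invertible — the component of v along it is kept and (v - w)/2 reverses, sending v to w.
Answer: -16/285*e1 - 64/57*e2


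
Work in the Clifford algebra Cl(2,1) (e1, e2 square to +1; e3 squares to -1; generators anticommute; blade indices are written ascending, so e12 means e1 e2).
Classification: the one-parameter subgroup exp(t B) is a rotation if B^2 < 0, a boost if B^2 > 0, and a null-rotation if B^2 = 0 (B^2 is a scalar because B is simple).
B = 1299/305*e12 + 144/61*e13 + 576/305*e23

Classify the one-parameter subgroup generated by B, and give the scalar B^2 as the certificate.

B^2 term by term: the squares give (1299/305)^2*(e12)^2 + (144/61)^2*(e13)^2 + (576/305)^2*(e23)^2 = 1687401/93025*(-1) + 20736/3721*(+1) + 331776/93025*(+1) = -9 (each basis 2-blade squares to minus the product of its generators' squares); cross terms between blades sharing an index anticommute and cancel. So B^2 = -9.
Answer: rotation, certificate B^2 = -9. Key observation: B^2 = -9 is a conjugation invariant, so its sign decides the class regardless of the surface form of B.


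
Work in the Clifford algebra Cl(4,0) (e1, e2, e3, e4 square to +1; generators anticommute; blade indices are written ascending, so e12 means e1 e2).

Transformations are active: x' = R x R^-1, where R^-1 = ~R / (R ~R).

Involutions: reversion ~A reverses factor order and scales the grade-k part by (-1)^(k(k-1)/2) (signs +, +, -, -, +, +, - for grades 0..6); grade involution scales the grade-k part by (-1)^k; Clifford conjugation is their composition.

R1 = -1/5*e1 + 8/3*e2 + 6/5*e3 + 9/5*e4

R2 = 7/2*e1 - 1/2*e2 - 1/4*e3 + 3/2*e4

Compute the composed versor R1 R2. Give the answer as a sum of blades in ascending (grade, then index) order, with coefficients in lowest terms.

Distribute over the terms of R1 (each basis-blade product reordered to ascending indices, repeated generators contracted through their squares):
(-1/5*e1) R2 = -7/10 + 1/10*e12 + 1/20*e13 - 3/10*e14
(8/3*e2) R2 = -4/3 - 28/3*e12 - 2/3*e23 + 4*e24
(6/5*e3) R2 = -3/10 - 21/5*e13 + 3/5*e23 + 9/5*e34
(9/5*e4) R2 = 27/10 - 63/10*e14 + 9/10*e24 + 9/20*e34
Summing the partial products and collecting blades:
Answer: 11/30 - 277/30*e12 - 83/20*e13 - 33/5*e14 - 1/15*e23 + 49/10*e24 + 9/4*e34


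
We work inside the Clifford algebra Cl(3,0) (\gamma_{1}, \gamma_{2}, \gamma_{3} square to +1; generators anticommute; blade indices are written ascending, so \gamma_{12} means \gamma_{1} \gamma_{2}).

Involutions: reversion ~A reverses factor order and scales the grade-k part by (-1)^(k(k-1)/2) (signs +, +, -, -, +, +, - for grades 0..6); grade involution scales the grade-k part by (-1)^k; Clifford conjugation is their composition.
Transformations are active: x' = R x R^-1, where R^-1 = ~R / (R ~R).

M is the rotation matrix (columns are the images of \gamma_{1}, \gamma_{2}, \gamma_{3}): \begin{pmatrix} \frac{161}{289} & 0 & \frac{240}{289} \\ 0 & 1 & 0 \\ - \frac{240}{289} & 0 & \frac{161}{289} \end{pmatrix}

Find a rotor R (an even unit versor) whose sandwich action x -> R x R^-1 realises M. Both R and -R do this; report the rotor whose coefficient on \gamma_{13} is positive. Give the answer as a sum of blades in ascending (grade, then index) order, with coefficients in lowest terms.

Method: write R = a + b12*\gamma_{12} + b13*\gamma_{13} + b23*\gamma_{23} with a^2 + b12^2 + b13^2 + b23^2 = 1 (so R^-1 = ~R). Expanding the columns R e_j ~R gives tr M = 4a^2 - 1 and, from the antisymmetric part, M21 - M12 = -4a*b12, M13 - M31 = 4a*b13, M32 - M23 = -4a*b23.
Here tr M = \frac{611}{289}, so a^2 = (1 + tr M)/4 = \frac{225}{289} and a = ±\frac{15}{17}. Taking a = \frac{15}{17}: M21 - M12 = 0, M13 - M31 = \frac{480}{289}, M32 - M23 = 0, giving b12 = 0, b13 = \frac{8}{17}, b23 = 0, i.e. R = \frac{15}{17} + \frac{8}{17} \gamma_{13}.
Its \gamma_{13} coefficient is already positive.
Answer: \frac{15}{17} + \frac{8}{17} \gamma_{13}. Key observation: the double cover Spin(3) -> SO(3) sends R and -R to the same matrix (trace \frac{611}{289} here), so the stated sign of the \gamma_{13} coefficient is what selects one sheet.


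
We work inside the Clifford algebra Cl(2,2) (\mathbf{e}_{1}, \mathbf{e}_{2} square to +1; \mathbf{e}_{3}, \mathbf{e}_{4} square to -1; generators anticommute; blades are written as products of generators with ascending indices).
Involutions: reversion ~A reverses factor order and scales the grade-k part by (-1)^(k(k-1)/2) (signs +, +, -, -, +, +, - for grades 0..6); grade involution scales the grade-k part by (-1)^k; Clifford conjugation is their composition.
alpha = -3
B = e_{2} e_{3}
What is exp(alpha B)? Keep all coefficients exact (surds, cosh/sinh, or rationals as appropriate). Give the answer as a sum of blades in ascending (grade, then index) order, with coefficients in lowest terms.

B^2 = (1)^2*(e_{2} e_{3})^2 = 1*(+1) = 1 (a basis 2-blade squares to minus the product of its generators' squares).
B^2 = 1 — the positive square puts this in the hyperbolic regime; l = 1, alpha*l = -3, so exp(alpha B) = cosh(-3) + (sinh(-3)/1)*B = \cosh{\left(3 \right)} + (- \sinh{\left(3 \right)})*B.
Answer: \cosh{\left(3 \right)} - \sinh{\left(3 \right)} e_{2} e_{3}


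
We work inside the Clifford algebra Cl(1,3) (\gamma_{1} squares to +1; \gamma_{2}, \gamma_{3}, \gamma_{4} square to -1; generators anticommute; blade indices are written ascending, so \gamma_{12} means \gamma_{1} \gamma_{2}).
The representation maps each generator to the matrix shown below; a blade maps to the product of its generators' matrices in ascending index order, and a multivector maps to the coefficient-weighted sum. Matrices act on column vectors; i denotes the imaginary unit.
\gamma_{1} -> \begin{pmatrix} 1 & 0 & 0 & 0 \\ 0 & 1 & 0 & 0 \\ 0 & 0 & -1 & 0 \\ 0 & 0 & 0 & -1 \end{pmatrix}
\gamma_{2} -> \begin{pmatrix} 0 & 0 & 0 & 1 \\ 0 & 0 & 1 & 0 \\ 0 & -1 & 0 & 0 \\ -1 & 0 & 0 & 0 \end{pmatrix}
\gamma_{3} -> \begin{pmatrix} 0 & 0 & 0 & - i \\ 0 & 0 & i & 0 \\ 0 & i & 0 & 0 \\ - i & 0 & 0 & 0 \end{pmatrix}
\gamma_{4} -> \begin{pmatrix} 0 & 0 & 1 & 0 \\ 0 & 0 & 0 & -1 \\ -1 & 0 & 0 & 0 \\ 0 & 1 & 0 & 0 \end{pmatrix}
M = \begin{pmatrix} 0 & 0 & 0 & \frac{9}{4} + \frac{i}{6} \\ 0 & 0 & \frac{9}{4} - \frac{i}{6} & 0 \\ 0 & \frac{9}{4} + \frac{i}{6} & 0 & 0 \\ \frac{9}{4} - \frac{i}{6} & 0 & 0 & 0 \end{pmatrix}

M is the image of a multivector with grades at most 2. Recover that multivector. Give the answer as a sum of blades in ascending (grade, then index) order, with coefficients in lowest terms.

Method: the blade images are trace-orthogonal — tr(rho(e_A) rho(e_B)^-1) = 4 if A = B and 0 otherwise — and rho(e_A)^-1 = (e_A)^2 * rho(e_A) with (e_A)^2 = +1 or -1, so the coefficient of e_A in the preimage is (e_A)^2 * tr(M rho(e_A))/4.
Nonzero projections over blades of grade <= 2: \gamma_{12}: (\gamma_{12})^2 = +1, tr(M rho(\gamma_{12})) = 9, coefficient \frac{9}{4}; \gamma_{13}: (\gamma_{13})^2 = +1, tr(M rho(\gamma_{13})) = - \frac{2}{3}, coefficient -\frac{1}{6}. Every other blade of grade <= 2 projects to 0.
Answer: \frac{9}{4} \gamma_{12} - \frac{1}{6} \gamma_{13}


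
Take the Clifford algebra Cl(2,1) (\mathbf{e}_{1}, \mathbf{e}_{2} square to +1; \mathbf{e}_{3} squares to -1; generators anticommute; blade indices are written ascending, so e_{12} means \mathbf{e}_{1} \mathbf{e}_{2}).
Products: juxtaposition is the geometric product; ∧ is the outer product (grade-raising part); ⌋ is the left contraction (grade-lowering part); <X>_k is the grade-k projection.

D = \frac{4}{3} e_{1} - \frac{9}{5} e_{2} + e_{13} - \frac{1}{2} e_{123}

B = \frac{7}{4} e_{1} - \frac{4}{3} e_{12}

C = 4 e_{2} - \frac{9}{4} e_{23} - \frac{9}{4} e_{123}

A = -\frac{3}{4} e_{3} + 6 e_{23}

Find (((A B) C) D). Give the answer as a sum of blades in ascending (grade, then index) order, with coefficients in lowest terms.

step 1: \frac{149}{16} e_{13} + \frac{23}{2} e_{123}
step 2: -\frac{207}{8} - \frac{207}{8} e_{1} + \frac{1341}{64} e_{2} - \frac{1341}{64} e_{12} - 46 e_{13} - \frac{149}{4} e_{123}
step 3: -\frac{31869}{320} + \frac{1029}{320} e_{1} + \frac{7101}{80} e_{2} + \frac{9593}{384} e_{3} + \frac{1491}{80} e_{12} - \frac{52767}{640} e_{13} - \frac{3029}{192} e_{23} - \frac{29061}{320} e_{123}
Answer: -\frac{31869}{320} + \frac{1029}{320} e_{1} + \frac{7101}{80} e_{2} + \frac{9593}{384} e_{3} + \frac{1491}{80} e_{12} - \frac{52767}{640} e_{13} - \frac{3029}{192} e_{23} - \frac{29061}{320} e_{123}


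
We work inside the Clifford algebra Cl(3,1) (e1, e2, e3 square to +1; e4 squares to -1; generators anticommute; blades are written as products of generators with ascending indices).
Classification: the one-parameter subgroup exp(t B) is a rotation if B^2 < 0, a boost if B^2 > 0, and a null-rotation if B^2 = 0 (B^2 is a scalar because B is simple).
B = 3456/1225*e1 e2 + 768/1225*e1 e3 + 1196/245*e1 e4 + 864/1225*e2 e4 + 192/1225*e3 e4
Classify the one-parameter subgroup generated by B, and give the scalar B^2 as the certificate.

B^2 term by term: the squares give (3456/1225)^2*(e1 e2)^2 + (768/1225)^2*(e1 e3)^2 + (1196/245)^2*(e1 e4)^2 + (864/1225)^2*(e2 e4)^2 + (192/1225)^2*(e3 e4)^2 = 11943936/1500625*(-1) + 589824/1500625*(-1) + 1430416/60025*(+1) + 746496/1500625*(+1) + 36864/1500625*(+1) = 16 (each basis 2-blade squares to minus the product of its generators' squares); cross terms between blades sharing an index anticommute and cancel; the commuting (index-disjoint) pairs give grade-4 terms 2*c*c'*(blade product), which cancel blade by blade — e1 e2 e3 e4: 1327104/1500625 - 1327104/1500625 = 0 — confirming B is simple. So B^2 = 16.
Answer: boost, certificate B^2 = 16. One invariant decides it: the square 16 survives every conjugation, and its sign is exactly the classification.


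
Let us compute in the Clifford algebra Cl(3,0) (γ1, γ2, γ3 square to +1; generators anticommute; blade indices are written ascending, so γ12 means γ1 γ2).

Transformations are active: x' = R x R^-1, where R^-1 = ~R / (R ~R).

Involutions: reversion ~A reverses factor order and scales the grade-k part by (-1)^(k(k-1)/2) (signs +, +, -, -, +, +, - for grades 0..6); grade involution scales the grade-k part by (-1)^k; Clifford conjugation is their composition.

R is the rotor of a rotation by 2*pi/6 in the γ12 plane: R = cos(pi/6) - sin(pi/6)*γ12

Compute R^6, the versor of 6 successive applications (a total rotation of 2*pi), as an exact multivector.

Rotor phase runs at HALF the rotation angle; powers of one rotor simply add phase, so after 6 steps in γ12 the phase is 6*pi/6 = pi and R^6 = cos(pi) - sin(pi)*γ12.
cos(pi) = -1 and sin(pi) = 0, so R^6 = -1. The total rotation 2*pi is 1 full turn, so every vector returns to itself, yet the rotor is -1, on the OTHER sheet of the double cover (an odd number of 2*pi turns).
Answer: -1


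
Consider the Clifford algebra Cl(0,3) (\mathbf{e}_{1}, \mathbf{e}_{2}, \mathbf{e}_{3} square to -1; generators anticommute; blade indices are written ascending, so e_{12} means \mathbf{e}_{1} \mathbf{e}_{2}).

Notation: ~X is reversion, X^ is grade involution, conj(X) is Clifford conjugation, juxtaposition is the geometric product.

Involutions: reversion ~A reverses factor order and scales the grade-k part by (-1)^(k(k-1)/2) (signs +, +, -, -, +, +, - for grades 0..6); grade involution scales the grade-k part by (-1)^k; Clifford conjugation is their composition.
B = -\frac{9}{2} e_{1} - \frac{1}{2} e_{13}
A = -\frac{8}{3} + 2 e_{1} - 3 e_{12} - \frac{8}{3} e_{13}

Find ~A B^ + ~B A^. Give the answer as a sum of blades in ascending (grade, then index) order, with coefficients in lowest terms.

first term: -\frac{23}{3} - 12 e_{1} + \frac{27}{2} e_{2} + 13 e_{3} + \frac{4}{3} e_{13} - \frac{3}{2} e_{23}
second term: -\frac{23}{3} + 12 e_{1} - \frac{27}{2} e_{2} - 13 e_{3} - \frac{4}{3} e_{13} + \frac{3}{2} e_{23}
Answer: -\frac{46}{3}


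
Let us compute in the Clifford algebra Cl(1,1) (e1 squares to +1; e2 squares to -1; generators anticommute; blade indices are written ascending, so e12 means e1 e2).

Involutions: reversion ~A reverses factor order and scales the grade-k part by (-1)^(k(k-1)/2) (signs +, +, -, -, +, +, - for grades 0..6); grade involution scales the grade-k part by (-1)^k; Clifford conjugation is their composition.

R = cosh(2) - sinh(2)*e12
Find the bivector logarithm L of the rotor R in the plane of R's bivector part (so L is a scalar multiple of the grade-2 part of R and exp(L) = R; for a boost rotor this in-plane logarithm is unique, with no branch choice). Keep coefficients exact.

The scalar part of R is cosh(2), which determines |rapidity| via cosh; the sign lives in the bivector part, and pairing them (bivector part over sinh of the rapidity = the plane) gives the unique in-plane L = rapidity * plane.
Concretely: cosh(rapidity) = cosh(2) gives rapidity = ±2, and since rapidity/sinh(rapidity) is even the sign is immaterial: L = (rapidity/sinh(rapidity)) * <R>_2 = (2/sinh(2)) * <R>_2.
Answer: -2*e12
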